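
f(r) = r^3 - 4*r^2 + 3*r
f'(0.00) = 3.00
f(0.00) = 0.00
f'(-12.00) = 531.00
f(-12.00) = -2340.00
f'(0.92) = -1.82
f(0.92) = 0.15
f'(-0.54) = 8.19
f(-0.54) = -2.94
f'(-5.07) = 120.67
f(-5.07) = -248.35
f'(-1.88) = 28.64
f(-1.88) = -26.42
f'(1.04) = -2.08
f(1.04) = -0.08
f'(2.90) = 5.03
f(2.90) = -0.55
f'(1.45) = -2.29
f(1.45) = -1.01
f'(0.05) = 2.61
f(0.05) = 0.14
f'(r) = 3*r^2 - 8*r + 3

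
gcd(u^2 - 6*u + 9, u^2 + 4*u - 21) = u - 3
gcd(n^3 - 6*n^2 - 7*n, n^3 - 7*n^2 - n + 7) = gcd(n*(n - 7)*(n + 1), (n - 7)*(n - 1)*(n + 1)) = n^2 - 6*n - 7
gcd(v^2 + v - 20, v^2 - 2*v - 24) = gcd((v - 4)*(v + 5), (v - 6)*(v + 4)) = 1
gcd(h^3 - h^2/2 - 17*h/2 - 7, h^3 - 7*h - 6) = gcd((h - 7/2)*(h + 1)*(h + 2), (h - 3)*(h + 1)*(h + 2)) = h^2 + 3*h + 2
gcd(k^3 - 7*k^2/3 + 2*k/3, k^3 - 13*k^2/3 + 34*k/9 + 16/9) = k - 2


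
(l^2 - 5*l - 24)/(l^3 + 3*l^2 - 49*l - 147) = (l - 8)/(l^2 - 49)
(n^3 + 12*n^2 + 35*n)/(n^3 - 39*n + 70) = n*(n + 5)/(n^2 - 7*n + 10)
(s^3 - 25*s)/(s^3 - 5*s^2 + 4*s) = (s^2 - 25)/(s^2 - 5*s + 4)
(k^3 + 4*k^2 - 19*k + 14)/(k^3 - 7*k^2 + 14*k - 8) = (k + 7)/(k - 4)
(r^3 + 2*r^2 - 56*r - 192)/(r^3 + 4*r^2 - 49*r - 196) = (r^2 - 2*r - 48)/(r^2 - 49)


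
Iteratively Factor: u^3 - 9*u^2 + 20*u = (u)*(u^2 - 9*u + 20) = u*(u - 5)*(u - 4)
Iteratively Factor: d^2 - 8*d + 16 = (d - 4)*(d - 4)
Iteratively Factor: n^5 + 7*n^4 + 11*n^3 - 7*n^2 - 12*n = (n - 1)*(n^4 + 8*n^3 + 19*n^2 + 12*n) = (n - 1)*(n + 4)*(n^3 + 4*n^2 + 3*n) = (n - 1)*(n + 3)*(n + 4)*(n^2 + n) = (n - 1)*(n + 1)*(n + 3)*(n + 4)*(n)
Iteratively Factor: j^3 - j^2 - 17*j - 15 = (j + 3)*(j^2 - 4*j - 5) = (j + 1)*(j + 3)*(j - 5)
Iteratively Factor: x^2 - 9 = (x + 3)*(x - 3)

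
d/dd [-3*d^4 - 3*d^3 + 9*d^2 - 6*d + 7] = -12*d^3 - 9*d^2 + 18*d - 6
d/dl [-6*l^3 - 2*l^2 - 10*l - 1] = -18*l^2 - 4*l - 10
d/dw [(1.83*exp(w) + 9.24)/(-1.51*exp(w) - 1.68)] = 10.878*exp(w)/(1.51*exp(w) + 1.68)^2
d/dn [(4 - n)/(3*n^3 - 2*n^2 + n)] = 2*(3*n^3 - 19*n^2 + 8*n - 2)/(n^2*(9*n^4 - 12*n^3 + 10*n^2 - 4*n + 1))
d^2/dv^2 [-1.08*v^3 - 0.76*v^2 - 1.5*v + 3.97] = -6.48*v - 1.52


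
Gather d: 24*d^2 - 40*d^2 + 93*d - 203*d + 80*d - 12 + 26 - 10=-16*d^2 - 30*d + 4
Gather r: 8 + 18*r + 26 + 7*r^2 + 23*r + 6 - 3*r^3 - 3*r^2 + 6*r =-3*r^3 + 4*r^2 + 47*r + 40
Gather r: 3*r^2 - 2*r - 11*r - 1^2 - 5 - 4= 3*r^2 - 13*r - 10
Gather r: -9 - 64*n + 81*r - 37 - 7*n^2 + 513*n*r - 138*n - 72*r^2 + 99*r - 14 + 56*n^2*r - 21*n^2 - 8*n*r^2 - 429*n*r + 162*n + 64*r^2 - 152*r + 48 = -28*n^2 - 40*n + r^2*(-8*n - 8) + r*(56*n^2 + 84*n + 28) - 12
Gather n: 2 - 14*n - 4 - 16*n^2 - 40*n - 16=-16*n^2 - 54*n - 18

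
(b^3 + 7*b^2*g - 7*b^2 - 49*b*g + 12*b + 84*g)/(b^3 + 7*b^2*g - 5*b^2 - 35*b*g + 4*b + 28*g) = (b - 3)/(b - 1)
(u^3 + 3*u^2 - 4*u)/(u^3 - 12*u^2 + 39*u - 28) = u*(u + 4)/(u^2 - 11*u + 28)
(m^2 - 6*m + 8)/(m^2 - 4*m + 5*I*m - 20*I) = (m - 2)/(m + 5*I)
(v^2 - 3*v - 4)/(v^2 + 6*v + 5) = (v - 4)/(v + 5)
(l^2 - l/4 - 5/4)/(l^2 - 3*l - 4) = (l - 5/4)/(l - 4)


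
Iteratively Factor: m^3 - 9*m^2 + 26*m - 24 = (m - 4)*(m^2 - 5*m + 6) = (m - 4)*(m - 3)*(m - 2)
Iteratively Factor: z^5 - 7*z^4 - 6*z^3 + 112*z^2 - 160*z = (z)*(z^4 - 7*z^3 - 6*z^2 + 112*z - 160) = z*(z - 4)*(z^3 - 3*z^2 - 18*z + 40) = z*(z - 4)*(z - 2)*(z^2 - z - 20) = z*(z - 4)*(z - 2)*(z + 4)*(z - 5)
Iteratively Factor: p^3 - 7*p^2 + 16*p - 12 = (p - 2)*(p^2 - 5*p + 6) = (p - 3)*(p - 2)*(p - 2)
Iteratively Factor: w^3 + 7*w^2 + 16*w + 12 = (w + 2)*(w^2 + 5*w + 6) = (w + 2)*(w + 3)*(w + 2)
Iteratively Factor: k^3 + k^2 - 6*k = (k)*(k^2 + k - 6) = k*(k - 2)*(k + 3)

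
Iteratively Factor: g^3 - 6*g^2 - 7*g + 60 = (g - 4)*(g^2 - 2*g - 15) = (g - 4)*(g + 3)*(g - 5)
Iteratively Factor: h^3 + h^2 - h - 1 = (h - 1)*(h^2 + 2*h + 1) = (h - 1)*(h + 1)*(h + 1)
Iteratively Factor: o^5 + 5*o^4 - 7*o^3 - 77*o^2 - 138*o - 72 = (o + 1)*(o^4 + 4*o^3 - 11*o^2 - 66*o - 72) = (o + 1)*(o + 3)*(o^3 + o^2 - 14*o - 24) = (o - 4)*(o + 1)*(o + 3)*(o^2 + 5*o + 6) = (o - 4)*(o + 1)*(o + 3)^2*(o + 2)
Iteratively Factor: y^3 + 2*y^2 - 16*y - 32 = (y - 4)*(y^2 + 6*y + 8) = (y - 4)*(y + 4)*(y + 2)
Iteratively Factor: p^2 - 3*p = (p)*(p - 3)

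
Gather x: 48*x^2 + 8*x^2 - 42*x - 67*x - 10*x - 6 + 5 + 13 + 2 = 56*x^2 - 119*x + 14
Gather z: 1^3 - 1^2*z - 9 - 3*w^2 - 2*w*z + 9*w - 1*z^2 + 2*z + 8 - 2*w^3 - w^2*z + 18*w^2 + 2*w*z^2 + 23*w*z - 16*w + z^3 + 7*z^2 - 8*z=-2*w^3 + 15*w^2 - 7*w + z^3 + z^2*(2*w + 6) + z*(-w^2 + 21*w - 7)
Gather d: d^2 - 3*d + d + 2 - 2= d^2 - 2*d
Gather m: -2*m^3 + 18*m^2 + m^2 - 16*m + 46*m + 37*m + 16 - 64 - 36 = -2*m^3 + 19*m^2 + 67*m - 84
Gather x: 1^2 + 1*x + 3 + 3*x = 4*x + 4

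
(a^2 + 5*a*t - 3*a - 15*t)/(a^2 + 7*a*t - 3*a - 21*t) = (a + 5*t)/(a + 7*t)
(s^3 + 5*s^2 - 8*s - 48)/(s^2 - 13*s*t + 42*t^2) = (s^3 + 5*s^2 - 8*s - 48)/(s^2 - 13*s*t + 42*t^2)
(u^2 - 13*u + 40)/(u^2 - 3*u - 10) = (u - 8)/(u + 2)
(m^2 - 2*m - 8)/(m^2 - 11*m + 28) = (m + 2)/(m - 7)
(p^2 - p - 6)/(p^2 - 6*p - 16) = (p - 3)/(p - 8)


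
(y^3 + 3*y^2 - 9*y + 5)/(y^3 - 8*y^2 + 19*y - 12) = (y^2 + 4*y - 5)/(y^2 - 7*y + 12)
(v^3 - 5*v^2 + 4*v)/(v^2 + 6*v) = (v^2 - 5*v + 4)/(v + 6)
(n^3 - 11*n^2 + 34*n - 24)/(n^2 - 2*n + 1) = (n^2 - 10*n + 24)/(n - 1)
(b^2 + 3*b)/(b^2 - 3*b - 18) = b/(b - 6)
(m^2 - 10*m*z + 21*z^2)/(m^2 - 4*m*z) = (m^2 - 10*m*z + 21*z^2)/(m*(m - 4*z))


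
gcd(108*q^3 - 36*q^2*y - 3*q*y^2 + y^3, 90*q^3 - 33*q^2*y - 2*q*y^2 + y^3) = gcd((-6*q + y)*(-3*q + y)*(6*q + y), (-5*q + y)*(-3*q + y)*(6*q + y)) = -18*q^2 + 3*q*y + y^2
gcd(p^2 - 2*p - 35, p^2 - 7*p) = p - 7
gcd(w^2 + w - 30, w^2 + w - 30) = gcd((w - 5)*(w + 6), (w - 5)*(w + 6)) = w^2 + w - 30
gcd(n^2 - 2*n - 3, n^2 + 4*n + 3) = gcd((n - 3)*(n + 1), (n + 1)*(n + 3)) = n + 1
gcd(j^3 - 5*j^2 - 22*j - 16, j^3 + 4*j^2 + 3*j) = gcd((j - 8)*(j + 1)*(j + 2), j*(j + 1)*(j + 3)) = j + 1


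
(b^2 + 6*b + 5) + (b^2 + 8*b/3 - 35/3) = 2*b^2 + 26*b/3 - 20/3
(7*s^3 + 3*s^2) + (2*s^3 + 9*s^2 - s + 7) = 9*s^3 + 12*s^2 - s + 7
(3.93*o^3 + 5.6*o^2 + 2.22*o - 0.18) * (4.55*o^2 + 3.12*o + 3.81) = 17.8815*o^5 + 37.7416*o^4 + 42.5463*o^3 + 27.4434*o^2 + 7.8966*o - 0.6858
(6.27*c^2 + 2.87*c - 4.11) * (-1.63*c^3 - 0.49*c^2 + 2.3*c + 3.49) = -10.2201*c^5 - 7.7504*c^4 + 19.714*c^3 + 30.4972*c^2 + 0.563300000000002*c - 14.3439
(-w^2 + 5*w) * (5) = -5*w^2 + 25*w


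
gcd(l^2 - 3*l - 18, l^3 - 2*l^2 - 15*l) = l + 3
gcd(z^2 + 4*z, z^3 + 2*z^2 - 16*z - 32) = z + 4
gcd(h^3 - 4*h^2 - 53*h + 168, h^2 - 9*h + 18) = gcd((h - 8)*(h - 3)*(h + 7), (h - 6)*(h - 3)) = h - 3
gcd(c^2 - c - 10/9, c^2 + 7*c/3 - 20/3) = c - 5/3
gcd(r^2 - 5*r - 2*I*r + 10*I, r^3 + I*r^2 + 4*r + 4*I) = r - 2*I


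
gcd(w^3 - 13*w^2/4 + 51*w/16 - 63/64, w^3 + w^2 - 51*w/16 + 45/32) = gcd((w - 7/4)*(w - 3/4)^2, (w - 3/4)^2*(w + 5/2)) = w^2 - 3*w/2 + 9/16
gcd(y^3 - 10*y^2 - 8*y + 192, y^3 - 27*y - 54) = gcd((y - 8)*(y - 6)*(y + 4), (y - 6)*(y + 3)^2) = y - 6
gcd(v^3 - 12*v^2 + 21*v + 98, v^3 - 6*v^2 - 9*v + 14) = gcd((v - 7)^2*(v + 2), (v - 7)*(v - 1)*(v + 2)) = v^2 - 5*v - 14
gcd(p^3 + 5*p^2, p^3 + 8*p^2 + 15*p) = p^2 + 5*p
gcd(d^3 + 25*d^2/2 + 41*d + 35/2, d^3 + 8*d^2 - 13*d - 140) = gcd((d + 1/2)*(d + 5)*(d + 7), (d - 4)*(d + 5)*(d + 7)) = d^2 + 12*d + 35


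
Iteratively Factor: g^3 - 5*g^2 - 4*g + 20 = (g + 2)*(g^2 - 7*g + 10) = (g - 5)*(g + 2)*(g - 2)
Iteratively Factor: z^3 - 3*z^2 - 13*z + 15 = (z - 5)*(z^2 + 2*z - 3) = (z - 5)*(z + 3)*(z - 1)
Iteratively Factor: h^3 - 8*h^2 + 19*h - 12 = (h - 3)*(h^2 - 5*h + 4) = (h - 4)*(h - 3)*(h - 1)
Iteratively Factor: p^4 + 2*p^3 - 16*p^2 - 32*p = (p - 4)*(p^3 + 6*p^2 + 8*p) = p*(p - 4)*(p^2 + 6*p + 8) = p*(p - 4)*(p + 2)*(p + 4)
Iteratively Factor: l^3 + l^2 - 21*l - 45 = (l - 5)*(l^2 + 6*l + 9) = (l - 5)*(l + 3)*(l + 3)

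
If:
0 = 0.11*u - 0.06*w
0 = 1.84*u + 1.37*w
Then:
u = 0.00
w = 0.00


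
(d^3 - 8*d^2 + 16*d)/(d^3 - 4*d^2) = (d - 4)/d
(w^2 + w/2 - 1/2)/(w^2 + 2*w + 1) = (w - 1/2)/(w + 1)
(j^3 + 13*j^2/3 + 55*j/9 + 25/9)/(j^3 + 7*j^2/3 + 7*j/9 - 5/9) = (3*j + 5)/(3*j - 1)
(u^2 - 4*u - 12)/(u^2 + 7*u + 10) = (u - 6)/(u + 5)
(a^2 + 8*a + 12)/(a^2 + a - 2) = (a + 6)/(a - 1)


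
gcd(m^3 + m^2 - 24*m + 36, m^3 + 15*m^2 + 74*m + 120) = m + 6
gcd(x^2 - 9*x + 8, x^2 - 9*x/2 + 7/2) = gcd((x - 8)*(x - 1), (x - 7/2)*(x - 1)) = x - 1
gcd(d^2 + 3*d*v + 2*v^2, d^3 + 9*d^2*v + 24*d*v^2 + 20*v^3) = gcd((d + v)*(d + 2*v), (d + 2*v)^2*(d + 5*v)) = d + 2*v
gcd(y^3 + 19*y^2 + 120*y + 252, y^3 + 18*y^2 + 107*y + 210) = y^2 + 13*y + 42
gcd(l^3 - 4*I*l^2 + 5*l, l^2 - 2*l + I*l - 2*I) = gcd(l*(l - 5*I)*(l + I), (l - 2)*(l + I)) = l + I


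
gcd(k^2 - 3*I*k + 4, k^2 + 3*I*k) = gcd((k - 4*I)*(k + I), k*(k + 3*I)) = 1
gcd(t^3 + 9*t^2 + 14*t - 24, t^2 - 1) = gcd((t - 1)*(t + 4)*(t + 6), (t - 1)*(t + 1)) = t - 1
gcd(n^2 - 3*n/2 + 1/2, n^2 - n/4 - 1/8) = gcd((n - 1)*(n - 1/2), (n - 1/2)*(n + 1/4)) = n - 1/2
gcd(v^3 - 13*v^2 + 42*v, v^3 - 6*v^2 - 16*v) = v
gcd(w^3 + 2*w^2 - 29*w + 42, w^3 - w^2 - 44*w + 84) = w^2 + 5*w - 14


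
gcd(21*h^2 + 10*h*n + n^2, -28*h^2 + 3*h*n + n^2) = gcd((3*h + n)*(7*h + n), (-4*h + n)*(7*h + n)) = 7*h + n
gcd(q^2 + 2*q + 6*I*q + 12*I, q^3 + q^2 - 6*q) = 1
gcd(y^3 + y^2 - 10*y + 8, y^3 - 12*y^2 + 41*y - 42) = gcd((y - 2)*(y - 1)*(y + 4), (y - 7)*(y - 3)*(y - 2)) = y - 2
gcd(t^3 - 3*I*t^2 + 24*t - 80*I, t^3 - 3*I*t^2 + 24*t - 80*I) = t^3 - 3*I*t^2 + 24*t - 80*I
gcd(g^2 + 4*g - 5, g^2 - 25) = g + 5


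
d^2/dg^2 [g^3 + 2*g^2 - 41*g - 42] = 6*g + 4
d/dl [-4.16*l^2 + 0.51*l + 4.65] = 0.51 - 8.32*l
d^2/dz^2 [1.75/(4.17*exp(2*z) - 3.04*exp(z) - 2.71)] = ((5.32 - 29.19*exp(z))*(-4.17*exp(2*z) + 3.04*exp(z) + 2.71) - 1.75*(8.34*exp(z) - 3.04)*(16.68*exp(z) - 6.08)*exp(z))*exp(z)/(-4.17*exp(2*z) + 3.04*exp(z) + 2.71)^3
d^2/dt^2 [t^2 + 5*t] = 2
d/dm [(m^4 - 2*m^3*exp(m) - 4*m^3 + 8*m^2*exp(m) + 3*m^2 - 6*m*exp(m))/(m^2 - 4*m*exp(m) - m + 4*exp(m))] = (2*m^3*exp(m) + 2*m^3 - 20*m^2*exp(m) - 3*m^2 + 16*m*exp(2*m) + 24*m*exp(m) - 24*exp(2*m))/(m^2 - 8*m*exp(m) + 16*exp(2*m))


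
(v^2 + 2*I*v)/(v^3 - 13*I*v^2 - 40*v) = (v + 2*I)/(v^2 - 13*I*v - 40)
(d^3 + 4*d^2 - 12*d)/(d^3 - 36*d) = (d - 2)/(d - 6)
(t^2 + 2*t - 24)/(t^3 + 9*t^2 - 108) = (t - 4)/(t^2 + 3*t - 18)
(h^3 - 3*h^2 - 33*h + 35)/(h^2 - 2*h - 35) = h - 1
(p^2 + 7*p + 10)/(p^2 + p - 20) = (p + 2)/(p - 4)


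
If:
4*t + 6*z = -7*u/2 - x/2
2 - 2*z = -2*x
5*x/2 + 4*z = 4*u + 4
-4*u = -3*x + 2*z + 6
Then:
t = 129/44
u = -26/11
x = -16/11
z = -5/11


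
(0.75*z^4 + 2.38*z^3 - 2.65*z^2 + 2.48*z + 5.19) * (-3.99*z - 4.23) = -2.9925*z^5 - 12.6687*z^4 + 0.5061*z^3 + 1.3143*z^2 - 31.1985*z - 21.9537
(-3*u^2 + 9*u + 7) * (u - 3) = -3*u^3 + 18*u^2 - 20*u - 21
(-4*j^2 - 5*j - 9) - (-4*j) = -4*j^2 - j - 9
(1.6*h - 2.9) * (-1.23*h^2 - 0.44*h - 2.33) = -1.968*h^3 + 2.863*h^2 - 2.452*h + 6.757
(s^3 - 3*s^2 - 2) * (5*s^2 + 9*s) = 5*s^5 - 6*s^4 - 27*s^3 - 10*s^2 - 18*s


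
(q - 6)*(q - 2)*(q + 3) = q^3 - 5*q^2 - 12*q + 36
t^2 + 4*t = t*(t + 4)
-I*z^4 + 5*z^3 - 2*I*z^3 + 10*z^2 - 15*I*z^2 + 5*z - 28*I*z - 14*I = (z + 1)*(z - 2*I)*(z + 7*I)*(-I*z - I)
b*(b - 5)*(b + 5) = b^3 - 25*b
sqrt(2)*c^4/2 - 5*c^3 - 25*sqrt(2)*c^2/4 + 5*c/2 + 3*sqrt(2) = (c - 6*sqrt(2))*(c - sqrt(2)/2)*(c + sqrt(2))*(sqrt(2)*c/2 + 1/2)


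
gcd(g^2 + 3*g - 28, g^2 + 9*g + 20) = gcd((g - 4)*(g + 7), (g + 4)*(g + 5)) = 1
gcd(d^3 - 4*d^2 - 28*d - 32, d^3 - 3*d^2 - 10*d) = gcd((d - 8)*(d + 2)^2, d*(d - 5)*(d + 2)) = d + 2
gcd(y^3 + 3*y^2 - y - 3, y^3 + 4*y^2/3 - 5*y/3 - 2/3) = y - 1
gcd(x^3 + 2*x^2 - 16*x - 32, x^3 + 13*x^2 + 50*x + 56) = x^2 + 6*x + 8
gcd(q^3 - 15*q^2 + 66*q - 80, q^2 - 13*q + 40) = q^2 - 13*q + 40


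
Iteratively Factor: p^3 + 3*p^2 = (p + 3)*(p^2) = p*(p + 3)*(p)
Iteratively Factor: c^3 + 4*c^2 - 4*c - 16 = (c + 4)*(c^2 - 4) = (c - 2)*(c + 4)*(c + 2)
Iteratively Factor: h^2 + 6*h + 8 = (h + 4)*(h + 2)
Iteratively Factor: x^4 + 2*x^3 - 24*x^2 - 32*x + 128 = (x + 4)*(x^3 - 2*x^2 - 16*x + 32) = (x - 2)*(x + 4)*(x^2 - 16) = (x - 4)*(x - 2)*(x + 4)*(x + 4)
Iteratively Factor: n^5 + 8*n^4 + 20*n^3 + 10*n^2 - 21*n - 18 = (n - 1)*(n^4 + 9*n^3 + 29*n^2 + 39*n + 18) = (n - 1)*(n + 1)*(n^3 + 8*n^2 + 21*n + 18) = (n - 1)*(n + 1)*(n + 3)*(n^2 + 5*n + 6) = (n - 1)*(n + 1)*(n + 2)*(n + 3)*(n + 3)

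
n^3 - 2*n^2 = n^2*(n - 2)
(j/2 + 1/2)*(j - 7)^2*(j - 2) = j^4/2 - 15*j^3/2 + 61*j^2/2 - 21*j/2 - 49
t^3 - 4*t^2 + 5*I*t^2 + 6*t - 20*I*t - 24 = (t - 4)*(t - I)*(t + 6*I)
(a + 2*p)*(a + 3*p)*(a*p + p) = a^3*p + 5*a^2*p^2 + a^2*p + 6*a*p^3 + 5*a*p^2 + 6*p^3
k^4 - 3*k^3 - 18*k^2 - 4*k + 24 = (k - 6)*(k - 1)*(k + 2)^2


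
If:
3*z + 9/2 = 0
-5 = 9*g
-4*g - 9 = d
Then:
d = -61/9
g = -5/9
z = -3/2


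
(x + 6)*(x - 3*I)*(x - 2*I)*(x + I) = x^4 + 6*x^3 - 4*I*x^3 - x^2 - 24*I*x^2 - 6*x - 6*I*x - 36*I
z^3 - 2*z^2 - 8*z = z*(z - 4)*(z + 2)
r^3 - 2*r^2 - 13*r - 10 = (r - 5)*(r + 1)*(r + 2)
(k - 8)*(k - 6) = k^2 - 14*k + 48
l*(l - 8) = l^2 - 8*l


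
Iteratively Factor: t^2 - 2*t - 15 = (t - 5)*(t + 3)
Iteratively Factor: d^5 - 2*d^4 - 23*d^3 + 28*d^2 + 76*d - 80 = (d - 1)*(d^4 - d^3 - 24*d^2 + 4*d + 80) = (d - 1)*(d + 4)*(d^3 - 5*d^2 - 4*d + 20) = (d - 5)*(d - 1)*(d + 4)*(d^2 - 4) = (d - 5)*(d - 2)*(d - 1)*(d + 4)*(d + 2)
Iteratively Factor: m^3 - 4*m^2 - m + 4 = (m + 1)*(m^2 - 5*m + 4) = (m - 1)*(m + 1)*(m - 4)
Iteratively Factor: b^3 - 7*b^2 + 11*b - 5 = (b - 5)*(b^2 - 2*b + 1) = (b - 5)*(b - 1)*(b - 1)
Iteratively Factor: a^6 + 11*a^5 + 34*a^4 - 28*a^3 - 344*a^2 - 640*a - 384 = (a + 4)*(a^5 + 7*a^4 + 6*a^3 - 52*a^2 - 136*a - 96) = (a + 2)*(a + 4)*(a^4 + 5*a^3 - 4*a^2 - 44*a - 48) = (a + 2)^2*(a + 4)*(a^3 + 3*a^2 - 10*a - 24) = (a + 2)^2*(a + 4)^2*(a^2 - a - 6) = (a - 3)*(a + 2)^2*(a + 4)^2*(a + 2)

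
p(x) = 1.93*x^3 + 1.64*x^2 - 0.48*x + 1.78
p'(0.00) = -0.48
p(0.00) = 1.78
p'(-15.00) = 1253.07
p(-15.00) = -6135.77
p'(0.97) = 8.15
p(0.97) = 4.62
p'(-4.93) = 124.07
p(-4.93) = -187.25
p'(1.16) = 11.12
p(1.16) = 6.44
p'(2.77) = 53.03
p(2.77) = 54.05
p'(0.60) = 3.57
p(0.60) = 2.50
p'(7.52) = 351.61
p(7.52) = 911.66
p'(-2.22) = 20.77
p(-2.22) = -10.19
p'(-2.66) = 31.76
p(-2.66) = -21.66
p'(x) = 5.79*x^2 + 3.28*x - 0.48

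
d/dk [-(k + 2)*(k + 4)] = -2*k - 6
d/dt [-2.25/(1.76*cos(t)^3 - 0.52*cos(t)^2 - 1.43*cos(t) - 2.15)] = (-11.88*cos(t)^2 + 2.34*cos(t) + 3.2175)*sin(t)/(-1.76*cos(t)^3 + 0.52*cos(t)^2 + 1.43*cos(t) + 2.15)^2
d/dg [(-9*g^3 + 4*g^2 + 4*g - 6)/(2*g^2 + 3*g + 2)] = 2*(-9*g^4 - 27*g^3 - 25*g^2 + 20*g + 13)/(4*g^4 + 12*g^3 + 17*g^2 + 12*g + 4)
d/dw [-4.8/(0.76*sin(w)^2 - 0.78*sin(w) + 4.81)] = (7.296*sin(w) - 3.744)*cos(w)/(0.76*sin(w)^2 - 0.78*sin(w) + 4.81)^2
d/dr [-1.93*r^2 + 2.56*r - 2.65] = 2.56 - 3.86*r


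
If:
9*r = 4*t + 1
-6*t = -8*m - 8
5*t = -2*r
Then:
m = -109/106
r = 5/53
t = -2/53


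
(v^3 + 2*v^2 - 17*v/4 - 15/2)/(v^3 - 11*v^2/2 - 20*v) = (v^2 - v/2 - 3)/(v*(v - 8))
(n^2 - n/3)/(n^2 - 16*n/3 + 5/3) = n/(n - 5)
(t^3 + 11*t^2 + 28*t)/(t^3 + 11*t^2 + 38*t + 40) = t*(t + 7)/(t^2 + 7*t + 10)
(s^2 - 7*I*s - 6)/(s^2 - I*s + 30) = (s - I)/(s + 5*I)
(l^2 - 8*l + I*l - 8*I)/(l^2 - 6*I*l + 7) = (l - 8)/(l - 7*I)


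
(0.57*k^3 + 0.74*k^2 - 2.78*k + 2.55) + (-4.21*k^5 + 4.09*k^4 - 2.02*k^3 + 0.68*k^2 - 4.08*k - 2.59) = -4.21*k^5 + 4.09*k^4 - 1.45*k^3 + 1.42*k^2 - 6.86*k - 0.04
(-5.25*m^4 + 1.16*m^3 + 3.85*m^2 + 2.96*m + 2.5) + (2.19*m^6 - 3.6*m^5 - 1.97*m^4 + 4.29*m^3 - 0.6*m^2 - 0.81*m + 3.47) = 2.19*m^6 - 3.6*m^5 - 7.22*m^4 + 5.45*m^3 + 3.25*m^2 + 2.15*m + 5.97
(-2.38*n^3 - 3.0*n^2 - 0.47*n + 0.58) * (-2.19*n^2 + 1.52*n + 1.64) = 5.2122*n^5 + 2.9524*n^4 - 7.4339*n^3 - 6.9046*n^2 + 0.1108*n + 0.9512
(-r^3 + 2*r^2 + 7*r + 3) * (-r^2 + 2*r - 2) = r^5 - 4*r^4 - r^3 + 7*r^2 - 8*r - 6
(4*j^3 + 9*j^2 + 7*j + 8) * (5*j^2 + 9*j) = 20*j^5 + 81*j^4 + 116*j^3 + 103*j^2 + 72*j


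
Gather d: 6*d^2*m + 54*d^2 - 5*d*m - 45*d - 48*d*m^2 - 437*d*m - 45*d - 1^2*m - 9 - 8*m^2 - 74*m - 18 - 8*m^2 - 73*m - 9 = d^2*(6*m + 54) + d*(-48*m^2 - 442*m - 90) - 16*m^2 - 148*m - 36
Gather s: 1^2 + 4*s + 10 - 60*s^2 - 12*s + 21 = -60*s^2 - 8*s + 32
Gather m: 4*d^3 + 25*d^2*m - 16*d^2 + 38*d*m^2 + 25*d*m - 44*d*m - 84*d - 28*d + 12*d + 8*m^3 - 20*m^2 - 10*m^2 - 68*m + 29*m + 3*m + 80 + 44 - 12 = 4*d^3 - 16*d^2 - 100*d + 8*m^3 + m^2*(38*d - 30) + m*(25*d^2 - 19*d - 36) + 112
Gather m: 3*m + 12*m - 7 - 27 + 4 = 15*m - 30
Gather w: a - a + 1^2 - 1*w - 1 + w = 0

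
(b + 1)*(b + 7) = b^2 + 8*b + 7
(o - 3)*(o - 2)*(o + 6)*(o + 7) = o^4 + 8*o^3 - 17*o^2 - 132*o + 252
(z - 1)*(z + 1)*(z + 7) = z^3 + 7*z^2 - z - 7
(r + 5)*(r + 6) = r^2 + 11*r + 30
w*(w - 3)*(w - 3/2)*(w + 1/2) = w^4 - 4*w^3 + 9*w^2/4 + 9*w/4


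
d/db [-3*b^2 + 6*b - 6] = 6 - 6*b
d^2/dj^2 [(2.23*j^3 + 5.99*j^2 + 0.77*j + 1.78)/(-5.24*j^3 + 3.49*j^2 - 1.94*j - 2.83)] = (-410.504744*j^6 + 9.16161599999987*j^5 + 260.175432*j^4 + 1619.357704*j^3 - 530.057742*j^2 + 77.896428*j - 136.051182)/(143.877824*j^9 - 287.481072*j^8 + 351.274404*j^7 - 22.261189*j^6 - 180.471474*j^5 + 236.616045*j^4 + 18.236504*j^3 - 51.900219*j^2 + 46.611798*j + 22.665187)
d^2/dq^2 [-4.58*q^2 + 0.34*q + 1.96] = -9.16000000000000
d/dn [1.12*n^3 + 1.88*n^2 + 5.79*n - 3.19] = 3.36*n^2 + 3.76*n + 5.79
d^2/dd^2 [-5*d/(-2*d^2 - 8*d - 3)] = 20*(8*d*(d + 2)^2 - (3*d + 4)*(2*d^2 + 8*d + 3))/(2*d^2 + 8*d + 3)^3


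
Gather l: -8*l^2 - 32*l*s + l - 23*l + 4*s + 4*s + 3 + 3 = -8*l^2 + l*(-32*s - 22) + 8*s + 6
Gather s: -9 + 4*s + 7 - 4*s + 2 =0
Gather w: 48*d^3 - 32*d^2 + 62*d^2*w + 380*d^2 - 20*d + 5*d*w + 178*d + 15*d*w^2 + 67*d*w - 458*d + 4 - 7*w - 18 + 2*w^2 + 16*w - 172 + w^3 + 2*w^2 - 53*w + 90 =48*d^3 + 348*d^2 - 300*d + w^3 + w^2*(15*d + 4) + w*(62*d^2 + 72*d - 44) - 96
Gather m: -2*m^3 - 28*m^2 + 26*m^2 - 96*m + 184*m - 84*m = -2*m^3 - 2*m^2 + 4*m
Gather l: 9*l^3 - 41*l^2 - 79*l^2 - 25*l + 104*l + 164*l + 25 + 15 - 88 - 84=9*l^3 - 120*l^2 + 243*l - 132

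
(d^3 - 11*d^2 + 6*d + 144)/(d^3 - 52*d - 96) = (d^2 - 3*d - 18)/(d^2 + 8*d + 12)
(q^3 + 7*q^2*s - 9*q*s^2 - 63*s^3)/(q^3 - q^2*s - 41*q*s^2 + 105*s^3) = (q + 3*s)/(q - 5*s)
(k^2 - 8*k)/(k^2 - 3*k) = (k - 8)/(k - 3)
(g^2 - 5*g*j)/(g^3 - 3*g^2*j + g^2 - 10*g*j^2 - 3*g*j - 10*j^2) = g/(g^2 + 2*g*j + g + 2*j)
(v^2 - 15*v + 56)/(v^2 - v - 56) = (v - 7)/(v + 7)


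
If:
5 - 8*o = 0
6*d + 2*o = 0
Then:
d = -5/24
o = 5/8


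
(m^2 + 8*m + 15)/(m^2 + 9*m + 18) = (m + 5)/(m + 6)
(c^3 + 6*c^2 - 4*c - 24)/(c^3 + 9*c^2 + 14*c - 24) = (c^2 - 4)/(c^2 + 3*c - 4)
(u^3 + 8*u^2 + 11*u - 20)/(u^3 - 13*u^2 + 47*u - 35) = (u^2 + 9*u + 20)/(u^2 - 12*u + 35)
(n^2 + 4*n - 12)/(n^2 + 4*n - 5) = (n^2 + 4*n - 12)/(n^2 + 4*n - 5)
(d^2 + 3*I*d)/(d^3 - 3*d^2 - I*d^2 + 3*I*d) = (d + 3*I)/(d^2 - 3*d - I*d + 3*I)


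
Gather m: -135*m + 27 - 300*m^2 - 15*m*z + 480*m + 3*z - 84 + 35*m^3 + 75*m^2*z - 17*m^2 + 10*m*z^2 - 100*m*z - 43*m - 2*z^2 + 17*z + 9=35*m^3 + m^2*(75*z - 317) + m*(10*z^2 - 115*z + 302) - 2*z^2 + 20*z - 48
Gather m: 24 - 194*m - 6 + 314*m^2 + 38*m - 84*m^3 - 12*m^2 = -84*m^3 + 302*m^2 - 156*m + 18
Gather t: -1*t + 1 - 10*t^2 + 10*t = -10*t^2 + 9*t + 1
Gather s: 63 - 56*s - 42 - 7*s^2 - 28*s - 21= -7*s^2 - 84*s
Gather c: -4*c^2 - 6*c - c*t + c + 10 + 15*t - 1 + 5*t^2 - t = -4*c^2 + c*(-t - 5) + 5*t^2 + 14*t + 9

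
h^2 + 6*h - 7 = (h - 1)*(h + 7)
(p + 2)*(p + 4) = p^2 + 6*p + 8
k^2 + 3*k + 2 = (k + 1)*(k + 2)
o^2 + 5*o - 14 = (o - 2)*(o + 7)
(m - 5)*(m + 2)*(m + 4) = m^3 + m^2 - 22*m - 40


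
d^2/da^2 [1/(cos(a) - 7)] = (sin(a)^2 - 7*cos(a) + 1)/(cos(a) - 7)^3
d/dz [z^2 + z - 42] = 2*z + 1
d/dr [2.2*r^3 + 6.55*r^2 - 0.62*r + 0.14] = 6.6*r^2 + 13.1*r - 0.62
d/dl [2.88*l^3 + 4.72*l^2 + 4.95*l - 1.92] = 8.64*l^2 + 9.44*l + 4.95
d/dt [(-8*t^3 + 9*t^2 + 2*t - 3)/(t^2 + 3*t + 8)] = (-8*t^4 - 48*t^3 - 167*t^2 + 150*t + 25)/(t^4 + 6*t^3 + 25*t^2 + 48*t + 64)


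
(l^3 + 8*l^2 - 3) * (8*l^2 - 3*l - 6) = 8*l^5 + 61*l^4 - 30*l^3 - 72*l^2 + 9*l + 18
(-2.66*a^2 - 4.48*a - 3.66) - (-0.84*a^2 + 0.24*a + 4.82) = -1.82*a^2 - 4.72*a - 8.48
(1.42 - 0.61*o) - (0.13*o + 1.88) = -0.74*o - 0.46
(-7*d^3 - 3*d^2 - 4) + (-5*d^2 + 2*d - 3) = -7*d^3 - 8*d^2 + 2*d - 7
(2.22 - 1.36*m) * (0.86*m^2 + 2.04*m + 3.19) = -1.1696*m^3 - 0.8652*m^2 + 0.1904*m + 7.0818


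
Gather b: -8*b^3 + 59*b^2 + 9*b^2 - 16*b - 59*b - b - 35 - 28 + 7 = -8*b^3 + 68*b^2 - 76*b - 56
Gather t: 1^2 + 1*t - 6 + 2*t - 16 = 3*t - 21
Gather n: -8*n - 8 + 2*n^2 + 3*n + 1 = 2*n^2 - 5*n - 7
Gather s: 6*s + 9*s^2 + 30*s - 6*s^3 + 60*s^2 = -6*s^3 + 69*s^2 + 36*s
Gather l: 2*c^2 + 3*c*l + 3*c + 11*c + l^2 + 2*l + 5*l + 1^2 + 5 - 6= 2*c^2 + 14*c + l^2 + l*(3*c + 7)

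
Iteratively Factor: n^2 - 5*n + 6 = (n - 3)*(n - 2)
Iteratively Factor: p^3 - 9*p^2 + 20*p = (p - 4)*(p^2 - 5*p) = (p - 5)*(p - 4)*(p)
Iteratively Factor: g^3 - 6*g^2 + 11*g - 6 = (g - 3)*(g^2 - 3*g + 2) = (g - 3)*(g - 2)*(g - 1)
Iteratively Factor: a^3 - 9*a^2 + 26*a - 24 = (a - 4)*(a^2 - 5*a + 6) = (a - 4)*(a - 3)*(a - 2)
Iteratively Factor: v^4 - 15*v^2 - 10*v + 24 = (v + 2)*(v^3 - 2*v^2 - 11*v + 12) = (v - 4)*(v + 2)*(v^2 + 2*v - 3) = (v - 4)*(v + 2)*(v + 3)*(v - 1)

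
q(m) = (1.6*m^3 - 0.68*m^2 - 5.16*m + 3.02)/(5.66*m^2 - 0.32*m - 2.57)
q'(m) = (0.32 - 11.32*m)*(1.6*m^3 - 0.68*m^2 - 5.16*m + 3.02)/(5.66*m^2 - 0.32*m - 2.57)^2 + (4.8*m^2 - 1.36*m - 5.16)/(5.66*m^2 - 0.32*m - 2.57)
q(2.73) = 0.42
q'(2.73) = 0.36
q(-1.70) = 0.14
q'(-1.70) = 0.96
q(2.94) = 0.50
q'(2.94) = 0.35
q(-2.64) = -0.46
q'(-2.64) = 0.47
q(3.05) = 0.54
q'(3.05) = 0.35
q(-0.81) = 4.21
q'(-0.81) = 27.82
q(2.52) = 0.35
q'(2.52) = 0.37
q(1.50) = -0.09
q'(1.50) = 0.52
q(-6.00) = -1.65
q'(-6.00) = 0.31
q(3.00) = 0.52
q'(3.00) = 0.35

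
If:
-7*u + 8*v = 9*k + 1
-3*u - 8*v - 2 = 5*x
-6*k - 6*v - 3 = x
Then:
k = 65*x/321 - 29/107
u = -73*x/107 - 6/107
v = -79*x/214 - 49/214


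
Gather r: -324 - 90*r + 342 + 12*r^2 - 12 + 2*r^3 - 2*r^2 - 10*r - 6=2*r^3 + 10*r^2 - 100*r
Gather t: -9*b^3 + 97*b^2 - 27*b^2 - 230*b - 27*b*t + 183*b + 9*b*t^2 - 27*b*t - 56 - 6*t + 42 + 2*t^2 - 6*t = -9*b^3 + 70*b^2 - 47*b + t^2*(9*b + 2) + t*(-54*b - 12) - 14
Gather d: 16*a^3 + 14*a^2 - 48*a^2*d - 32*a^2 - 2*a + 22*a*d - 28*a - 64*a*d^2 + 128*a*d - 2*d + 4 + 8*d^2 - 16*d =16*a^3 - 18*a^2 - 30*a + d^2*(8 - 64*a) + d*(-48*a^2 + 150*a - 18) + 4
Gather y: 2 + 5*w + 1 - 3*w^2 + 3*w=-3*w^2 + 8*w + 3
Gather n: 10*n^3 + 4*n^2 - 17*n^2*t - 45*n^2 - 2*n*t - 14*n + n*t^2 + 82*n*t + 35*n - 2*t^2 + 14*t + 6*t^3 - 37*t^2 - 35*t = 10*n^3 + n^2*(-17*t - 41) + n*(t^2 + 80*t + 21) + 6*t^3 - 39*t^2 - 21*t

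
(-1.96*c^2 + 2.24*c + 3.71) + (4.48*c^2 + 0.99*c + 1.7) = 2.52*c^2 + 3.23*c + 5.41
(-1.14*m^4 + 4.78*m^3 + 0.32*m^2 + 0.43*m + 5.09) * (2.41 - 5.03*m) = 5.7342*m^5 - 26.7908*m^4 + 9.9102*m^3 - 1.3917*m^2 - 24.5664*m + 12.2669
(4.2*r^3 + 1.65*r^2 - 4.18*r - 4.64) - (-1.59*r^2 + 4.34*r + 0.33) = 4.2*r^3 + 3.24*r^2 - 8.52*r - 4.97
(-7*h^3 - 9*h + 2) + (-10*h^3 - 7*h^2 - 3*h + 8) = -17*h^3 - 7*h^2 - 12*h + 10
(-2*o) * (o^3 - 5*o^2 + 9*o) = -2*o^4 + 10*o^3 - 18*o^2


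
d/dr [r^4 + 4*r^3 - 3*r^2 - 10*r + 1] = 4*r^3 + 12*r^2 - 6*r - 10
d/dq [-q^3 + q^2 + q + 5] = -3*q^2 + 2*q + 1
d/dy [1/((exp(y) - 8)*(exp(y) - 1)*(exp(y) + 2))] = -((exp(y) - 8)*(exp(y) - 1) + (exp(y) - 8)*(exp(y) + 2) + (exp(y) - 1)*(exp(y) + 2))/(4*(exp(y) - 8)^2*(exp(y) + 2)^2*sinh(y/2)^2)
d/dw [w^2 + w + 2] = 2*w + 1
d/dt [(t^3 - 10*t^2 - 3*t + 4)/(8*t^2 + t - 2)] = 2*(4*t^4 + t^3 + 4*t^2 - 12*t + 1)/(64*t^4 + 16*t^3 - 31*t^2 - 4*t + 4)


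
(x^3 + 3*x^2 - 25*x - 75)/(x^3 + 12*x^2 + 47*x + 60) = (x - 5)/(x + 4)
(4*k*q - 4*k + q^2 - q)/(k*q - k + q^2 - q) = (4*k + q)/(k + q)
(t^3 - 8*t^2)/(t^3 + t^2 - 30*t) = t*(t - 8)/(t^2 + t - 30)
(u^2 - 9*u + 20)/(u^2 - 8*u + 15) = (u - 4)/(u - 3)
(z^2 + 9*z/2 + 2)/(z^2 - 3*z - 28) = (z + 1/2)/(z - 7)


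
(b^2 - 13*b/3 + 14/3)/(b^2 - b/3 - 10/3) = (3*b - 7)/(3*b + 5)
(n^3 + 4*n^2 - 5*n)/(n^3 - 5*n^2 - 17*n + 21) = n*(n + 5)/(n^2 - 4*n - 21)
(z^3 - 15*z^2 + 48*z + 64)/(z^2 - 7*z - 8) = z - 8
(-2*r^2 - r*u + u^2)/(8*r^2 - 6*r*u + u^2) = (-r - u)/(4*r - u)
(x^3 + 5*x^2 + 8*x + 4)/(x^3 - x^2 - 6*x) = (x^2 + 3*x + 2)/(x*(x - 3))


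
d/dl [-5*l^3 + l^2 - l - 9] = -15*l^2 + 2*l - 1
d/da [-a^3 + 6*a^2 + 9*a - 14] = -3*a^2 + 12*a + 9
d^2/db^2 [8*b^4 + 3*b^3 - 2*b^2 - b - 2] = 96*b^2 + 18*b - 4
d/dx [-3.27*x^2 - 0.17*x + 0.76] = -6.54*x - 0.17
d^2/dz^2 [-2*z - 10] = 0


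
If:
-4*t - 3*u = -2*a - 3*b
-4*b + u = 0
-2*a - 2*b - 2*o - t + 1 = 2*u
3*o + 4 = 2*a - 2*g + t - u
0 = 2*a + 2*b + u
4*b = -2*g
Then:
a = 44/25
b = -44/75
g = 88/75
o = 43/75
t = 11/5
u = -176/75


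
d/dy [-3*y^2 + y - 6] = 1 - 6*y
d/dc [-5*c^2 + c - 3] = 1 - 10*c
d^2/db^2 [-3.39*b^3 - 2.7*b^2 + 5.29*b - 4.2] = -20.34*b - 5.4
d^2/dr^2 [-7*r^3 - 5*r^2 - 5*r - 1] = -42*r - 10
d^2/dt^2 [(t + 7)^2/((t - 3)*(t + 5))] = 8*(3*t^3 + 48*t^2 + 231*t + 394)/(t^6 + 6*t^5 - 33*t^4 - 172*t^3 + 495*t^2 + 1350*t - 3375)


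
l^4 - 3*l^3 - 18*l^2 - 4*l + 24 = (l - 6)*(l - 1)*(l + 2)^2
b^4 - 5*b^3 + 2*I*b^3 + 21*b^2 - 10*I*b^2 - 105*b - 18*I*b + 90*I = (b - 5)*(b - 3*I)*(b - I)*(b + 6*I)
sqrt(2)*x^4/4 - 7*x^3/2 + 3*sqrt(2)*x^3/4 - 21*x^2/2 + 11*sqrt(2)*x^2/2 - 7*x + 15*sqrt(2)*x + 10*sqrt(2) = (x/2 + 1/2)*(x - 5*sqrt(2))*(x - 2*sqrt(2))*(sqrt(2)*x/2 + sqrt(2))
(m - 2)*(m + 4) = m^2 + 2*m - 8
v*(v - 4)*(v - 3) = v^3 - 7*v^2 + 12*v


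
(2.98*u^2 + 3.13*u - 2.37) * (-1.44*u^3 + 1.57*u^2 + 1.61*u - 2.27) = -4.2912*u^5 + 0.1714*u^4 + 13.1247*u^3 - 5.4462*u^2 - 10.9208*u + 5.3799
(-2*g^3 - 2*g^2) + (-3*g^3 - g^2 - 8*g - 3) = -5*g^3 - 3*g^2 - 8*g - 3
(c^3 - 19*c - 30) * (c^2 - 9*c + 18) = c^5 - 9*c^4 - c^3 + 141*c^2 - 72*c - 540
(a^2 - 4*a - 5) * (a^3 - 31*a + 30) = a^5 - 4*a^4 - 36*a^3 + 154*a^2 + 35*a - 150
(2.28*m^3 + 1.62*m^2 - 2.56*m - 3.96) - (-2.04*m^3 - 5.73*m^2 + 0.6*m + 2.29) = 4.32*m^3 + 7.35*m^2 - 3.16*m - 6.25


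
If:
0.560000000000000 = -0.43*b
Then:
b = -1.30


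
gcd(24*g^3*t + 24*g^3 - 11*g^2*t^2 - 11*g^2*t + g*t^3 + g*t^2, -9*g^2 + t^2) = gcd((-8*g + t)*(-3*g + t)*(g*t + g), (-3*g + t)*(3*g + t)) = -3*g + t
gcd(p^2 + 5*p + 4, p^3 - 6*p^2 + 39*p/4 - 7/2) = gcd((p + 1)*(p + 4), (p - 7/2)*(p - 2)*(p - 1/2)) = 1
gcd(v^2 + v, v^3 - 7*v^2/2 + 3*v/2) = v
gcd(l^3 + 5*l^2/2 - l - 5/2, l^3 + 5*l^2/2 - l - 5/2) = l^3 + 5*l^2/2 - l - 5/2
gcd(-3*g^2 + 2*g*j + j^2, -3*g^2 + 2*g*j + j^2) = 3*g^2 - 2*g*j - j^2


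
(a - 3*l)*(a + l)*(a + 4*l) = a^3 + 2*a^2*l - 11*a*l^2 - 12*l^3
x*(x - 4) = x^2 - 4*x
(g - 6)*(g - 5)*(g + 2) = g^3 - 9*g^2 + 8*g + 60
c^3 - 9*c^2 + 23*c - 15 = (c - 5)*(c - 3)*(c - 1)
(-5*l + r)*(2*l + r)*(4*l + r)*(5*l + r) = -200*l^4 - 150*l^3*r - 17*l^2*r^2 + 6*l*r^3 + r^4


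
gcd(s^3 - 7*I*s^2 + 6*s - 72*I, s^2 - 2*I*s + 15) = s + 3*I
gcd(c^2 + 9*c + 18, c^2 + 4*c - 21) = 1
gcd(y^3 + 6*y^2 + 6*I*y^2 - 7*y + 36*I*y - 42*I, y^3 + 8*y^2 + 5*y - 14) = y^2 + 6*y - 7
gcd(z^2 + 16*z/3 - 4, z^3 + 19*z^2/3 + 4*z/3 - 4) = z^2 + 16*z/3 - 4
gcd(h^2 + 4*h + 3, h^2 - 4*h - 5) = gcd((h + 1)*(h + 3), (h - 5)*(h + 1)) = h + 1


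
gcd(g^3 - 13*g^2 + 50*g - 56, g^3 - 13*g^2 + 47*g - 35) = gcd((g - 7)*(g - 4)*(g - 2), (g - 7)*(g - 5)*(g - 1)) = g - 7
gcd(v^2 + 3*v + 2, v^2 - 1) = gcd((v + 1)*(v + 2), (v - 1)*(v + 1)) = v + 1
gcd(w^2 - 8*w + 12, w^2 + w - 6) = w - 2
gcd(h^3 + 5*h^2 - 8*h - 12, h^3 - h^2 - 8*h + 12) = h - 2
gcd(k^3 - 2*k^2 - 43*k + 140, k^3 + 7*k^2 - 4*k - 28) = k + 7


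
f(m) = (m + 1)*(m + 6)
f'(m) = 2*m + 7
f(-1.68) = -2.94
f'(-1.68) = 3.64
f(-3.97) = -6.03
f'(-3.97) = -0.94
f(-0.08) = 5.45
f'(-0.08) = 6.84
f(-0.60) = 2.16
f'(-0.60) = 5.80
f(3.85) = 47.77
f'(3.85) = 14.70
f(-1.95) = -3.85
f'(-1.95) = 3.10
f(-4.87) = -4.37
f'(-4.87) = -2.74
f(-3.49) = -6.25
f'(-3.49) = 0.02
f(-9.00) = 24.00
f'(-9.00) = -11.00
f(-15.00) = 126.00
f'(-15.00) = -23.00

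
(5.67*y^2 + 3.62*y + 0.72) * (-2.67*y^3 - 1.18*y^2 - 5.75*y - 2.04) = -15.1389*y^5 - 16.356*y^4 - 38.7965*y^3 - 33.2314*y^2 - 11.5248*y - 1.4688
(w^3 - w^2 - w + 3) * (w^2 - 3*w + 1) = w^5 - 4*w^4 + 3*w^3 + 5*w^2 - 10*w + 3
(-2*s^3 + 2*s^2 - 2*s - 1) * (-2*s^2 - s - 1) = 4*s^5 - 2*s^4 + 4*s^3 + 2*s^2 + 3*s + 1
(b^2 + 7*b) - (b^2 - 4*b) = 11*b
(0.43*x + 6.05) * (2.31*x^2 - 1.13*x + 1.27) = 0.9933*x^3 + 13.4896*x^2 - 6.2904*x + 7.6835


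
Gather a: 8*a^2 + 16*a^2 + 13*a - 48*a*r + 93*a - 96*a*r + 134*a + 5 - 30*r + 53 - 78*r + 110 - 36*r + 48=24*a^2 + a*(240 - 144*r) - 144*r + 216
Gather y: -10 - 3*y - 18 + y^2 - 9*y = y^2 - 12*y - 28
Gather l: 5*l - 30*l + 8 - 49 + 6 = -25*l - 35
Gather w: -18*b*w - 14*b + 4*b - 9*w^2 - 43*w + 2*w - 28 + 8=-10*b - 9*w^2 + w*(-18*b - 41) - 20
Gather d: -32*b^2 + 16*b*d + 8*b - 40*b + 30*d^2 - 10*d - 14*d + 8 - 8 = -32*b^2 - 32*b + 30*d^2 + d*(16*b - 24)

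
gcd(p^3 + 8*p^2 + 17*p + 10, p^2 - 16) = 1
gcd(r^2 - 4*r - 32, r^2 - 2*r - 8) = 1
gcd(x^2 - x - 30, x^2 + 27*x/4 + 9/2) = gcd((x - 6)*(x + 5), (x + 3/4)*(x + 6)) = 1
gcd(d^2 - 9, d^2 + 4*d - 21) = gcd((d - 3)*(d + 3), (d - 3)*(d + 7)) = d - 3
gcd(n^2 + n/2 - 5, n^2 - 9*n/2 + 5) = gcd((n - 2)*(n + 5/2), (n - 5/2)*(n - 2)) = n - 2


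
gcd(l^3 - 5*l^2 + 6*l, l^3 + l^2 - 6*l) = l^2 - 2*l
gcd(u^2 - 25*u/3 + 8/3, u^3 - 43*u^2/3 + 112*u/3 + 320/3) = u - 8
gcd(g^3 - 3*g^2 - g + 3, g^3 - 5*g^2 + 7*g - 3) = g^2 - 4*g + 3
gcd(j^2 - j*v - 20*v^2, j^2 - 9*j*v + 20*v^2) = -j + 5*v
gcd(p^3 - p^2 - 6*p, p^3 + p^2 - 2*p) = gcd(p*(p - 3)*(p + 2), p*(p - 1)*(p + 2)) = p^2 + 2*p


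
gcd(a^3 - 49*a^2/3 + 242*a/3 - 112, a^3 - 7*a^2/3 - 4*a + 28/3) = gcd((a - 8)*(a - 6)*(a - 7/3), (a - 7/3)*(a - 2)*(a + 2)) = a - 7/3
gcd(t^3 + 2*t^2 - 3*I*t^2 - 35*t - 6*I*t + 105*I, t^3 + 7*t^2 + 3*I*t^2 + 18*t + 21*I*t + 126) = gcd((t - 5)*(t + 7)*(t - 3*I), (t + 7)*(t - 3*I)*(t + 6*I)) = t^2 + t*(7 - 3*I) - 21*I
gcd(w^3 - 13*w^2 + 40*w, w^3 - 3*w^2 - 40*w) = w^2 - 8*w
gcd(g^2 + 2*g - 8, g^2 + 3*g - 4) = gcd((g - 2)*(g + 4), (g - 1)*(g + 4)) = g + 4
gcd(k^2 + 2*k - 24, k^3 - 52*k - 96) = k + 6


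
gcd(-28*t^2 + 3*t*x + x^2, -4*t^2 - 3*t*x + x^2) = -4*t + x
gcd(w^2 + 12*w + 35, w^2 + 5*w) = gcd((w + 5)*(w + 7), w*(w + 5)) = w + 5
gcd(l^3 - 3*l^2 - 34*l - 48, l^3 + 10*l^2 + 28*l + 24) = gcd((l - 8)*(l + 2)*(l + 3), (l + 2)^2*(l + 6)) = l + 2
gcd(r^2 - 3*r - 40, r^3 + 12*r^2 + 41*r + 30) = r + 5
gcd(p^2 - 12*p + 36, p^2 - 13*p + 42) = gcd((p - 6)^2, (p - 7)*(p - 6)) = p - 6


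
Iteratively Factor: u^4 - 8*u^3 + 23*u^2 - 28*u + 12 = (u - 2)*(u^3 - 6*u^2 + 11*u - 6) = (u - 3)*(u - 2)*(u^2 - 3*u + 2) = (u - 3)*(u - 2)*(u - 1)*(u - 2)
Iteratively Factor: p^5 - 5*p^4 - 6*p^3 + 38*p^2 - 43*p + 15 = (p - 1)*(p^4 - 4*p^3 - 10*p^2 + 28*p - 15) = (p - 1)^2*(p^3 - 3*p^2 - 13*p + 15) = (p - 5)*(p - 1)^2*(p^2 + 2*p - 3) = (p - 5)*(p - 1)^2*(p + 3)*(p - 1)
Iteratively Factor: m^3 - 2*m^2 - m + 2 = (m - 1)*(m^2 - m - 2) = (m - 1)*(m + 1)*(m - 2)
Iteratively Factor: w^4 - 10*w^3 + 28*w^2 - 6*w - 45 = (w - 5)*(w^3 - 5*w^2 + 3*w + 9) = (w - 5)*(w - 3)*(w^2 - 2*w - 3) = (w - 5)*(w - 3)^2*(w + 1)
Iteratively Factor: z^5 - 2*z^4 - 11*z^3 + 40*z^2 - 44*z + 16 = (z - 1)*(z^4 - z^3 - 12*z^2 + 28*z - 16) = (z - 2)*(z - 1)*(z^3 + z^2 - 10*z + 8) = (z - 2)*(z - 1)^2*(z^2 + 2*z - 8) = (z - 2)*(z - 1)^2*(z + 4)*(z - 2)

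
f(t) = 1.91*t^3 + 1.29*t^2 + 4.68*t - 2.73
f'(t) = 5.73*t^2 + 2.58*t + 4.68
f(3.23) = 90.21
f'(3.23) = 72.79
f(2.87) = 66.48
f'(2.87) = 59.28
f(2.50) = 46.88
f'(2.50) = 46.94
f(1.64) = 16.84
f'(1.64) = 24.32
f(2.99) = 73.85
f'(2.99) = 63.62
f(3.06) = 78.40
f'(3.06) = 66.23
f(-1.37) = -11.63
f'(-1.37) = 11.90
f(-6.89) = -598.46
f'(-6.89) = 258.92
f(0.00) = -2.73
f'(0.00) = 4.68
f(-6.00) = -396.93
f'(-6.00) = 195.48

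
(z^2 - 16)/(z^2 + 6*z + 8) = (z - 4)/(z + 2)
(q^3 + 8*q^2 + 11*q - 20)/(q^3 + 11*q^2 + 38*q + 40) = (q - 1)/(q + 2)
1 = 1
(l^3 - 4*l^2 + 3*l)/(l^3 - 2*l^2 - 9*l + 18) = l*(l - 1)/(l^2 + l - 6)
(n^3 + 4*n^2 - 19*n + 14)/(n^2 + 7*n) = n - 3 + 2/n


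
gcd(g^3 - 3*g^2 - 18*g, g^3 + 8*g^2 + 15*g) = g^2 + 3*g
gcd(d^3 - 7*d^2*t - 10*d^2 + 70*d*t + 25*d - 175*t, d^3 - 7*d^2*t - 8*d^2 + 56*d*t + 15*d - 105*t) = -d^2 + 7*d*t + 5*d - 35*t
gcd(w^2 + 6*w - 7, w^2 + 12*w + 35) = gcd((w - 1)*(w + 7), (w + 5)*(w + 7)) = w + 7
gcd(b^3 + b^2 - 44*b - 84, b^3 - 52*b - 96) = b^2 + 8*b + 12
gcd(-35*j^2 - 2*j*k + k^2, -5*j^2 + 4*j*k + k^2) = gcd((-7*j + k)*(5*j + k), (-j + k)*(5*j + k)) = 5*j + k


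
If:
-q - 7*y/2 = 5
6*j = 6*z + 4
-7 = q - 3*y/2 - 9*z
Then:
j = z + 2/3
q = 63*z/10 - 32/5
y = 2/5 - 9*z/5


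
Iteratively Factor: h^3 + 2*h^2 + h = (h + 1)*(h^2 + h) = (h + 1)^2*(h)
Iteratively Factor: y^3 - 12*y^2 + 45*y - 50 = (y - 5)*(y^2 - 7*y + 10) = (y - 5)^2*(y - 2)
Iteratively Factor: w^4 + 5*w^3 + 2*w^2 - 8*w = (w - 1)*(w^3 + 6*w^2 + 8*w) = (w - 1)*(w + 4)*(w^2 + 2*w) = w*(w - 1)*(w + 4)*(w + 2)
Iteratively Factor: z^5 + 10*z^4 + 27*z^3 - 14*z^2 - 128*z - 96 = (z + 4)*(z^4 + 6*z^3 + 3*z^2 - 26*z - 24) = (z - 2)*(z + 4)*(z^3 + 8*z^2 + 19*z + 12) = (z - 2)*(z + 3)*(z + 4)*(z^2 + 5*z + 4) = (z - 2)*(z + 3)*(z + 4)^2*(z + 1)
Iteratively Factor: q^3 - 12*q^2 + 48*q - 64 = (q - 4)*(q^2 - 8*q + 16) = (q - 4)^2*(q - 4)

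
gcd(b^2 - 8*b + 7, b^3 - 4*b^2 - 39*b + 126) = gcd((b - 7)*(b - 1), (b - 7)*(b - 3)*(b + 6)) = b - 7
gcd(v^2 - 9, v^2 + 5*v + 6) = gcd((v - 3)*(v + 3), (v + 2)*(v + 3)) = v + 3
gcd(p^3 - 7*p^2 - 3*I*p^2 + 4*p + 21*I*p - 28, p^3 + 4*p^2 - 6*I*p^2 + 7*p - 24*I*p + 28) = p + I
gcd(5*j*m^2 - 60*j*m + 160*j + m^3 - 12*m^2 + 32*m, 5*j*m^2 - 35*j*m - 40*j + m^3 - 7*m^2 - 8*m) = 5*j*m - 40*j + m^2 - 8*m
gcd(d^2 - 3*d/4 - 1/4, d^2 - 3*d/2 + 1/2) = d - 1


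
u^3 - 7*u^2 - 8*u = u*(u - 8)*(u + 1)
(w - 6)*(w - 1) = w^2 - 7*w + 6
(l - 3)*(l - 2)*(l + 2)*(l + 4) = l^4 + l^3 - 16*l^2 - 4*l + 48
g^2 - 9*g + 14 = (g - 7)*(g - 2)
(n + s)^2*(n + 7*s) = n^3 + 9*n^2*s + 15*n*s^2 + 7*s^3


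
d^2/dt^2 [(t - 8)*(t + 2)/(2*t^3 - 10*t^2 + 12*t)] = (t^6 - 18*t^5 - 24*t^4 + 556*t^3 - 1488*t^2 + 1440*t - 576)/(t^3*(t^6 - 15*t^5 + 93*t^4 - 305*t^3 + 558*t^2 - 540*t + 216))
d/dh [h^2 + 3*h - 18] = 2*h + 3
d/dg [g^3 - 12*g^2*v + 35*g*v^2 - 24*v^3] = 3*g^2 - 24*g*v + 35*v^2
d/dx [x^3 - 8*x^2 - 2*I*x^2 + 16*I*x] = 3*x^2 - 16*x - 4*I*x + 16*I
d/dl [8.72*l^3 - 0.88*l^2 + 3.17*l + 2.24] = 26.16*l^2 - 1.76*l + 3.17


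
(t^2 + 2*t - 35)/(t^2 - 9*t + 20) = (t + 7)/(t - 4)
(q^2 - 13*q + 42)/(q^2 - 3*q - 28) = (q - 6)/(q + 4)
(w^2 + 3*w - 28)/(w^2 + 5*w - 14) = (w - 4)/(w - 2)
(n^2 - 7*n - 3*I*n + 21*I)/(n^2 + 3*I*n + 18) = (n - 7)/(n + 6*I)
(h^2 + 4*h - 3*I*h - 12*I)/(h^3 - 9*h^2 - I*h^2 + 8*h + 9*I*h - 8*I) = (h^2 + h*(4 - 3*I) - 12*I)/(h^3 - h^2*(9 + I) + h*(8 + 9*I) - 8*I)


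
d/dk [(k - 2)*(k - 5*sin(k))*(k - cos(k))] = (2 - k)*(k - cos(k))*(5*cos(k) - 1) + (k - 2)*(k - 5*sin(k))*(sin(k) + 1) + (k - 5*sin(k))*(k - cos(k))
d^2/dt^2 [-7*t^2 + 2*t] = -14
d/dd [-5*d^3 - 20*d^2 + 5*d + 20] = -15*d^2 - 40*d + 5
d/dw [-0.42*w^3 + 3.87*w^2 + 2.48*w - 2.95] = -1.26*w^2 + 7.74*w + 2.48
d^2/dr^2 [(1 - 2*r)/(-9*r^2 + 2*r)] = 2*(162*r^3 - 243*r^2 + 54*r - 4)/(r^3*(729*r^3 - 486*r^2 + 108*r - 8))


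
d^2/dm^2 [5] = 0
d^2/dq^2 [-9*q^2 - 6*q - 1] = -18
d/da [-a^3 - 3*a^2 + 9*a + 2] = -3*a^2 - 6*a + 9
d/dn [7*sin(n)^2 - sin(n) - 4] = (14*sin(n) - 1)*cos(n)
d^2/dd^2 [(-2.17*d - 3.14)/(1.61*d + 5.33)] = 20.964454/(1.61*d + 5.33)^3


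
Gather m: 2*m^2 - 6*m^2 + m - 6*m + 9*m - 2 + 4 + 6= -4*m^2 + 4*m + 8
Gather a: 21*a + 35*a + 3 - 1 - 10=56*a - 8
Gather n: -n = -n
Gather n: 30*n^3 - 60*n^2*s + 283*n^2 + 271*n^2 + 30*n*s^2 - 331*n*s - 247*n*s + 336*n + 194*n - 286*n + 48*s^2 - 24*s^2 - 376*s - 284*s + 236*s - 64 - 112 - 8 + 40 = 30*n^3 + n^2*(554 - 60*s) + n*(30*s^2 - 578*s + 244) + 24*s^2 - 424*s - 144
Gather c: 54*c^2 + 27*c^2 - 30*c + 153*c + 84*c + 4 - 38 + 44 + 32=81*c^2 + 207*c + 42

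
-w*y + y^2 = y*(-w + y)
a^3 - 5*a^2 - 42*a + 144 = (a - 8)*(a - 3)*(a + 6)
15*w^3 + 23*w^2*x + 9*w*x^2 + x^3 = (w + x)*(3*w + x)*(5*w + x)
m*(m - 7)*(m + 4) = m^3 - 3*m^2 - 28*m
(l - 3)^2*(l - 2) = l^3 - 8*l^2 + 21*l - 18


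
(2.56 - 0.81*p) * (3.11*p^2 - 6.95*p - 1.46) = -2.5191*p^3 + 13.5911*p^2 - 16.6094*p - 3.7376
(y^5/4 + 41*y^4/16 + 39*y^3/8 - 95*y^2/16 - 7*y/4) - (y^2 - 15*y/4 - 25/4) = y^5/4 + 41*y^4/16 + 39*y^3/8 - 111*y^2/16 + 2*y + 25/4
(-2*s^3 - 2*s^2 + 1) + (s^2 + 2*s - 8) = -2*s^3 - s^2 + 2*s - 7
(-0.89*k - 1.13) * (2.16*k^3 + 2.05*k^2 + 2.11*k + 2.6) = -1.9224*k^4 - 4.2653*k^3 - 4.1944*k^2 - 4.6983*k - 2.938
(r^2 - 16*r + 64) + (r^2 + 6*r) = 2*r^2 - 10*r + 64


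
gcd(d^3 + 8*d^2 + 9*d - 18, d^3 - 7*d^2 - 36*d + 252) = d + 6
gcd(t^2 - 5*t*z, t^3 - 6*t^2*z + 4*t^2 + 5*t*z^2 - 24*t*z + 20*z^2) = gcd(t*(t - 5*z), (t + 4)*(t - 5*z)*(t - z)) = -t + 5*z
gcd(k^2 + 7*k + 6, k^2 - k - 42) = k + 6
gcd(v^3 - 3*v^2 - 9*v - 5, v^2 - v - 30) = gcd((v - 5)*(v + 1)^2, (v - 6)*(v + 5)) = 1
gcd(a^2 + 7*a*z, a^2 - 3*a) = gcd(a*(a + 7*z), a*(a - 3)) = a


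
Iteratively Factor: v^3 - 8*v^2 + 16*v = (v)*(v^2 - 8*v + 16) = v*(v - 4)*(v - 4)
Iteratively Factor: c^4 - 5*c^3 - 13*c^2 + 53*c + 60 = (c + 3)*(c^3 - 8*c^2 + 11*c + 20) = (c - 5)*(c + 3)*(c^2 - 3*c - 4) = (c - 5)*(c - 4)*(c + 3)*(c + 1)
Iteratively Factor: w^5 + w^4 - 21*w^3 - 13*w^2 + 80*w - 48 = (w + 3)*(w^4 - 2*w^3 - 15*w^2 + 32*w - 16) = (w - 4)*(w + 3)*(w^3 + 2*w^2 - 7*w + 4) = (w - 4)*(w - 1)*(w + 3)*(w^2 + 3*w - 4) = (w - 4)*(w - 1)^2*(w + 3)*(w + 4)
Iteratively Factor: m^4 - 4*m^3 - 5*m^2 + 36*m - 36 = (m - 2)*(m^3 - 2*m^2 - 9*m + 18) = (m - 3)*(m - 2)*(m^2 + m - 6) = (m - 3)*(m - 2)*(m + 3)*(m - 2)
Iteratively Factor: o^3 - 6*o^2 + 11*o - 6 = (o - 2)*(o^2 - 4*o + 3) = (o - 2)*(o - 1)*(o - 3)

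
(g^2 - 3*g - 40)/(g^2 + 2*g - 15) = (g - 8)/(g - 3)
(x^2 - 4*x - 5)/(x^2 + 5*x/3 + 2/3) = 3*(x - 5)/(3*x + 2)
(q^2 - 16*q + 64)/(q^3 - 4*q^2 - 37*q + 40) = (q - 8)/(q^2 + 4*q - 5)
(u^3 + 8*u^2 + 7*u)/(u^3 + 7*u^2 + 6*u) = (u + 7)/(u + 6)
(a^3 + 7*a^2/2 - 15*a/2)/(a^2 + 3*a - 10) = a*(2*a - 3)/(2*(a - 2))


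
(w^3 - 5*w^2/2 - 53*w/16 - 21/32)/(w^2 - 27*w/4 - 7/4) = (8*w^2 - 22*w - 21)/(8*(w - 7))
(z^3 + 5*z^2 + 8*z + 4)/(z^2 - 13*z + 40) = (z^3 + 5*z^2 + 8*z + 4)/(z^2 - 13*z + 40)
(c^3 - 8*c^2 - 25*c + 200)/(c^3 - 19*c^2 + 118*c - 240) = (c + 5)/(c - 6)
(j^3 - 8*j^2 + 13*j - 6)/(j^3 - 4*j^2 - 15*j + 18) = (j - 1)/(j + 3)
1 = 1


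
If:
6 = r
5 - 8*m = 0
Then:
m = 5/8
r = 6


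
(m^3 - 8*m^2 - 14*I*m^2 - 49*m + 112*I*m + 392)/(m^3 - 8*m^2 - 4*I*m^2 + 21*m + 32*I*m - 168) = (m - 7*I)/(m + 3*I)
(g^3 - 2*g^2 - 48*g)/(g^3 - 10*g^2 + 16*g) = (g + 6)/(g - 2)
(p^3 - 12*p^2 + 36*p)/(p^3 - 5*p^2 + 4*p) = (p^2 - 12*p + 36)/(p^2 - 5*p + 4)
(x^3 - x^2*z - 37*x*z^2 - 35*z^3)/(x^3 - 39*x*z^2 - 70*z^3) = (x + z)/(x + 2*z)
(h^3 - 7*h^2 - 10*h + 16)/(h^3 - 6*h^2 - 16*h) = (h - 1)/h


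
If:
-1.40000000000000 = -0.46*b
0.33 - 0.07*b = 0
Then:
No Solution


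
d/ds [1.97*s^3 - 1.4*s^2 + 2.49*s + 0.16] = 5.91*s^2 - 2.8*s + 2.49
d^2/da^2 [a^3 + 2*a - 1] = 6*a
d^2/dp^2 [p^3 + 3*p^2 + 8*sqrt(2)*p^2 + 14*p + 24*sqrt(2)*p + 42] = 6*p + 6 + 16*sqrt(2)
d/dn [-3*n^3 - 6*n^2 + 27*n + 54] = -9*n^2 - 12*n + 27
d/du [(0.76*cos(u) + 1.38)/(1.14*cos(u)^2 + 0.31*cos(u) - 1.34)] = (0.8664*cos(u)^2 + 3.1464*cos(u) + 1.4462)*sin(u)/(1.2996*cos(u)^4 + 0.7068*cos(u)^3 - 2.9591*cos(u)^2 - 0.8308*cos(u) + 1.7956)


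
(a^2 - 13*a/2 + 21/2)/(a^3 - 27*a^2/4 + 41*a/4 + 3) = 2*(2*a - 7)/(4*a^2 - 15*a - 4)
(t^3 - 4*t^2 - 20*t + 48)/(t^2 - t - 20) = (t^2 - 8*t + 12)/(t - 5)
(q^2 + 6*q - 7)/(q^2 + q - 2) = (q + 7)/(q + 2)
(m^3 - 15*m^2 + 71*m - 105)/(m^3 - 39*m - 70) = (m^2 - 8*m + 15)/(m^2 + 7*m + 10)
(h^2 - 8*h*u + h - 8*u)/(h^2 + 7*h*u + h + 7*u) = (h - 8*u)/(h + 7*u)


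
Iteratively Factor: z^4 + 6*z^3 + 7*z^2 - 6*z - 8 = (z + 1)*(z^3 + 5*z^2 + 2*z - 8) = (z + 1)*(z + 2)*(z^2 + 3*z - 4) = (z - 1)*(z + 1)*(z + 2)*(z + 4)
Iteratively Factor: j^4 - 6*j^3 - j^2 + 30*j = (j + 2)*(j^3 - 8*j^2 + 15*j) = j*(j + 2)*(j^2 - 8*j + 15) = j*(j - 5)*(j + 2)*(j - 3)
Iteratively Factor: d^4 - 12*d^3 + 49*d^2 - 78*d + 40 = (d - 5)*(d^3 - 7*d^2 + 14*d - 8) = (d - 5)*(d - 2)*(d^2 - 5*d + 4) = (d - 5)*(d - 2)*(d - 1)*(d - 4)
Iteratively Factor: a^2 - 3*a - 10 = (a + 2)*(a - 5)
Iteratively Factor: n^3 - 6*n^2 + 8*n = (n - 4)*(n^2 - 2*n) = (n - 4)*(n - 2)*(n)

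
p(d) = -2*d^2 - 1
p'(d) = -4*d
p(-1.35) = -4.64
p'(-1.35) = 5.40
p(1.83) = -7.70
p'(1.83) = -7.32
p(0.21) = -1.09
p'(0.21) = -0.84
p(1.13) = -3.55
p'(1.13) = -4.52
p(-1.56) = -5.87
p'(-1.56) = 6.24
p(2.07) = -9.57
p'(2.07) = -8.28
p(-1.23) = -4.03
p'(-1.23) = 4.92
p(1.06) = -3.25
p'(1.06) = -4.24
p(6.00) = -73.00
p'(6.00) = -24.00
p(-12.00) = -289.00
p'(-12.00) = 48.00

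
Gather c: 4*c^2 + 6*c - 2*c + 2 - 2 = 4*c^2 + 4*c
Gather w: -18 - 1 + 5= -14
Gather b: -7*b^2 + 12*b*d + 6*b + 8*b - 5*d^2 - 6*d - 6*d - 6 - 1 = -7*b^2 + b*(12*d + 14) - 5*d^2 - 12*d - 7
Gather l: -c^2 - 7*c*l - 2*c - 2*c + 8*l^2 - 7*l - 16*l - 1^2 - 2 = -c^2 - 4*c + 8*l^2 + l*(-7*c - 23) - 3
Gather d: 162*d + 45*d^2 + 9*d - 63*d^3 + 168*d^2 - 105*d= -63*d^3 + 213*d^2 + 66*d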